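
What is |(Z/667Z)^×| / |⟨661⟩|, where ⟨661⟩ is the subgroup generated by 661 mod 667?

4

Since 661 ∈ (Z/667Z)^×, its order divides φ(667) = φ(23·29) = (23−1)·(29−1) = 22·28 = 616 = 2^3 · 7 · 11.
Divisors of 616: 1, 2, 4, 7, 8, 11, 14, 22, 28, 44, 56, 77, 88, 154, 308, 616.
Check 661^d mod 667 for each divisor in increasing order:
661^1 ≡ 661 (mod 667)
661^2 ≡ 36 (mod 667)
661^4 ≡ 629 (mod 667)
661^7 ≡ 204 (mod 667)
661^8 ≡ 110 (mod 667)
661^11 ≡ 252 (mod 667)
661^14 ≡ 262 (mod 667)
661^22 ≡ 139 (mod 667)
661^28 ≡ 610 (mod 667)
661^44 ≡ 645 (mod 667)
661^56 ≡ 581 (mod 667)
661^77 ≡ 436 (mod 667)
661^88 ≡ 484 (mod 667)
661^154 ≡ 1 (mod 667) ✓
The order of 661 is 154, so the subgroup it generates has 154 elements.
The index is φ(667) / ord(661) = 616 / 154 = 4.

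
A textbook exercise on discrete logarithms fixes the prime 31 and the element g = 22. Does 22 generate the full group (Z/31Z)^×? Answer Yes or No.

Yes

φ(31) = 31 − 1 = 30 = 2 · 3 · 5.
An element g generates (Z/31Z)^× iff g^(30/q) ≢ 1 (mod 31) for each prime q ∈ {2, 3, 5}.
22^15 ≡ 30 (mod 31)  [q = 2: ≢ 1 ✓]
22^10 ≡ 5 (mod 31)  [q = 3: ≢ 1 ✓]
22^6 ≡ 8 (mod 31)  [q = 5: ≢ 1 ✓]
All checks pass, so 22 has order 30 and is a primitive root modulo 31.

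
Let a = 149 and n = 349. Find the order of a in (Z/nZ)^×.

The order of 149 must divide φ(349) = 349 − 1 = 348 = 2^2 · 3 · 29.
Divisors of 348: 1, 2, 3, 4, 6, 12, 29, 58, 87, 116, 174, 348.
Test each divisor d:
149^1 ≡ 149 (mod 349)
149^2 ≡ 214 (mod 349)
149^3 ≡ 127 (mod 349)
149^4 ≡ 77 (mod 349)
149^6 ≡ 75 (mod 349)
149^12 ≡ 41 (mod 349)
149^29 ≡ 24 (mod 349)
149^58 ≡ 227 (mod 349)
149^87 ≡ 213 (mod 349)
149^116 ≡ 226 (mod 349)
149^174 ≡ 348 (mod 349)
149^348 ≡ 1 (mod 349) ✓
Therefore the multiplicative order of 149 modulo 349 is 348.

348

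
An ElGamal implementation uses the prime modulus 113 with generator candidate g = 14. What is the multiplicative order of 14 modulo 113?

By Lagrange's theorem, ord_113(14) divides φ(113) = 113 − 1 = 112 = 2^4 · 7.
Divisors of 112: 1, 2, 4, 7, 8, 14, 16, 28, 56, 112.
Evaluate successive powers at the divisors of 112:
14^1 ≡ 14
14^2 ≡ 83
14^4 ≡ 109
14^7 ≡ 98
14^8 ≡ 16
14^14 ≡ 112
14^16 ≡ 30
14^28 ≡ 1
Hence ord(14) = 28.

28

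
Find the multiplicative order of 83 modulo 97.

By Lagrange's theorem, ord_97(83) divides φ(97) = 97 − 1 = 96 = 2^5 · 3.
Divisors of 96: 1, 2, 3, 4, 6, 8, 12, 16, 24, 32, 48, 96.
Compute 83^d (mod 97) for the divisors d until we hit 1:
83^1 ≡ 83
83^2 ≡ 2
83^3 ≡ 69
83^4 ≡ 4
83^6 ≡ 8
83^8 ≡ 16
83^12 ≡ 64
83^16 ≡ 62
83^24 ≡ 22
83^32 ≡ 61
83^48 ≡ 96
83^96 ≡ 1
So ord_97(83) = 96.

96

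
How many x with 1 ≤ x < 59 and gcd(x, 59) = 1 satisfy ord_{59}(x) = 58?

φ(59) = 59 − 1 = 58 = 2 · 29.
(Z/59Z)^× is cyclic (|G| = 58); a cyclic group of order m has exactly φ(d) elements of each order d | m, and none otherwise.
58 = 2 · 29 divides 58, and φ(58) = 28.

28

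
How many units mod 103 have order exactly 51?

φ(103) = 103 − 1 = 102 = 2 · 3 · 17.
Since (Z/103Z)^× is cyclic of order 102, the number of elements of order d is φ(d) when d | 102 and 0 otherwise.
51 = 3 · 17 divides 102, and φ(51) = 32.

32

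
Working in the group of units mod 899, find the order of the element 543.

By Lagrange's theorem, ord_899(543) divides φ(899) = φ(29·31) = (29−1)·(31−1) = 28·30 = 840 = 2^3 · 3 · 5 · 7.
Divisors of 840: 1, 2, 3, 4, 5, 6, 7, 8, 10, 12, 14, 15, 20, 21, 24, 28, 30, 35, 40, 42, 56, 60, 70, 84, 105, 120, 140, 168, 210, 280, 420, 840.
Test each divisor d:
543^1 ≡ 543 (mod 899)
543^2 ≡ 876 (mod 899)
543^3 ≡ 97 (mod 899)
543^4 ≡ 529 (mod 899)
543^5 ≡ 466 (mod 899)
543^6 ≡ 419 (mod 899)
543^7 ≡ 70 (mod 899)
543^8 ≡ 252 (mod 899)
543^10 ≡ 497 (mod 899)
543^12 ≡ 256 (mod 899)
543^14 ≡ 405 (mod 899)
543^15 ≡ 559 (mod 899)
543^20 ≡ 683 (mod 899)
543^21 ≡ 481 (mod 899)
543^24 ≡ 808 (mod 899)
543^28 ≡ 407 (mod 899)
543^30 ≡ 528 (mod 899)
543^35 ≡ 621 (mod 899)
543^40 ≡ 807 (mod 899)
543^42 ≡ 318 (mod 899)
543^56 ≡ 233 (mod 899)
543^60 ≡ 94 (mod 899)
543^70 ≡ 869 (mod 899)
543^84 ≡ 436 (mod 899)
543^105 ≡ 249 (mod 899)
543^120 ≡ 745 (mod 899)
543^140 ≡ 1 (mod 899) ✓
Therefore the multiplicative order of 543 modulo 899 is 140.

140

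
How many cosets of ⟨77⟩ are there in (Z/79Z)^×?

The order of 77 must divide φ(79) = 79 − 1 = 78 = 2 · 3 · 13.
Divisors of 78: 1, 2, 3, 6, 13, 26, 39, 78.
Check 77^d mod 79 for each divisor in increasing order:
77^1 ≡ 77
77^2 ≡ 4
77^3 ≡ 71
77^6 ≡ 64
77^13 ≡ 24
77^26 ≡ 23
77^39 ≡ 78
77^78 ≡ 1
So ord_79(77) = 78, hence |⟨77⟩| = 78.
The index is φ(79) / ord(77) = 78 / 78 = 1.

1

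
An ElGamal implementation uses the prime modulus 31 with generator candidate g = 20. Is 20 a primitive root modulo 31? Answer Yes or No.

No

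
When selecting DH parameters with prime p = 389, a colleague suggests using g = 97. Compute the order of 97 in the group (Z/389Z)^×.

97

The order of 97 must divide φ(389) = 389 − 1 = 388 = 2^2 · 97.
Divisors of 388: 1, 2, 4, 97, 194, 388.
Compute 97^d (mod 389) for the divisors d until we hit 1:
97^1 ≡ 97 (mod 389)
97^2 ≡ 73 (mod 389)
97^4 ≡ 272 (mod 389)
97^97 ≡ 1 (mod 389) ✓
So ord_389(97) = 97.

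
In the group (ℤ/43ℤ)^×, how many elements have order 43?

0

φ(43) = 43 − 1 = 42 = 2 · 3 · 7.
Since (Z/43Z)^× is cyclic of order 42, the number of elements of order d is φ(d) when d | 42 and 0 otherwise.
Since 43 ∤ 42, the count is 0.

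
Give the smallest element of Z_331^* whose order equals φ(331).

φ(331) = 331 − 1 = 330 = 2 · 3 · 5 · 11.
Test candidates g = 2, 3, … against the prime factors q ∈ {2, 3, 5, 11} of φ(331): g is a generator iff g^(330/q) ≢ 1 for every such q.
g = 2: 2^165 ≡ 330; 2^110 ≡ 299; 2^66 ≡ 64; 2^30 ≡ 1 — hits 1, so not a primitive root.
g = 3: 3^165 ≡ 330; 3^110 ≡ 299; 3^66 ≡ 64; 3^30 ≡ 270 — none is 1, so 3 is a primitive root.
The smallest primitive root modulo 331 is 3.

3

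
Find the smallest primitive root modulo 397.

5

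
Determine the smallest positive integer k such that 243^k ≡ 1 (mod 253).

11

ord(243) | φ(253) = φ(11·23) = (11−1)·(23−1) = 10·22 = 220 = 2^2 · 5 · 11.
Divisors of 220: 1, 2, 4, 5, 10, 11, 20, 22, 44, 55, 110, 220.
Evaluate successive powers at the divisors of 220:
243^1 ≡ 243 (mod 253)
243^2 ≡ 100 (mod 253)
243^4 ≡ 133 (mod 253)
243^5 ≡ 188 (mod 253)
243^10 ≡ 177 (mod 253)
243^11 ≡ 1 (mod 253) ✓
Hence ord(243) = 11.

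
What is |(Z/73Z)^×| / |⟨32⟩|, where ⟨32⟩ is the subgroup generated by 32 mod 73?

By Lagrange's theorem, ord_73(32) divides φ(73) = 73 − 1 = 72 = 2^3 · 3^2.
Divisors of 72: 1, 2, 3, 4, 6, 8, 9, 12, 18, 24, 36, 72.
Test each divisor d:
32^1 ≡ 32 (mod 73)
32^2 ≡ 2 (mod 73)
32^3 ≡ 64 (mod 73)
32^4 ≡ 4 (mod 73)
32^6 ≡ 8 (mod 73)
32^8 ≡ 16 (mod 73)
32^9 ≡ 1 (mod 73) ✓
Thus |⟨32⟩| = ord(32) = 9.
The index is φ(73) / ord(32) = 72 / 9 = 8.

8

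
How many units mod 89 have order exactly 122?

φ(89) = 89 − 1 = 88 = 2^3 · 11.
Since (Z/89Z)^× is cyclic of order 88, the number of elements of order d is φ(d) when d | 88 and 0 otherwise.
Since 122 ∤ 88, the count is 0.

0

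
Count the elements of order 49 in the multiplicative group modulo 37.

0

φ(37) = 37 − 1 = 36 = 2^2 · 3^2.
(Z/37Z)^× is cyclic (|G| = 36); a cyclic group of order m has exactly φ(d) elements of each order d | m, and none otherwise.
Since 49 ∤ 36, the count is 0.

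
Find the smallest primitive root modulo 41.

φ(41) = 41 − 1 = 40 = 2^3 · 5.
Test candidates g = 2, 3, … against the prime factors q ∈ {2, 5} of φ(41): g is a generator iff g^(40/q) ≢ 1 for every such q.
g = 2: 2^20 ≡ 1 — hits 1, so not a primitive root.
g = 3: 3^20 ≡ 40; 3^8 ≡ 1 — hits 1, so not a primitive root.
g = 4: 4^20 ≡ 1 — hits 1, so not a primitive root.
g = 5: 5^20 ≡ 1 — hits 1, so not a primitive root.
g = 6: 6^20 ≡ 40; 6^8 ≡ 10 — none is 1, so 6 is a primitive root.
Hence the least primitive root of 41 is 6.

6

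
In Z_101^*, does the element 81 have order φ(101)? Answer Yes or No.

φ(101) = 101 − 1 = 100 = 2^2 · 5^2.
Test 81^(100/q) mod 101 for each prime factor q of 100:
81^50 ≡ 1 (mod 101)  [q = 2: ≡ 1 ✗]
81^20 ≡ 95 (mod 101)  [q = 5: ≢ 1 ✓]
Since 81^50 ≡ 1, the order of 81 divides 50 < 100, so 81 is not a primitive root.

No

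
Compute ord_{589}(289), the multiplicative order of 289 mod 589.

45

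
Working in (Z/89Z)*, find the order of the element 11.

22

Since 11 ∈ (Z/89Z)^×, its order divides φ(89) = 89 − 1 = 88 = 2^3 · 11.
Divisors of 88: 1, 2, 4, 8, 11, 22, 44, 88.
Compute 11^d (mod 89) for the divisors d until we hit 1:
11^1 ≡ 11 (mod 89)
11^2 ≡ 32 (mod 89)
11^4 ≡ 45 (mod 89)
11^8 ≡ 67 (mod 89)
11^11 ≡ 88 (mod 89)
11^22 ≡ 1 (mod 89) ✓
Hence ord(11) = 22.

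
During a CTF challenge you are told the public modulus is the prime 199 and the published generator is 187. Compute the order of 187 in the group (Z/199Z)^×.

33

ord(187) | φ(199) = 199 − 1 = 198 = 2 · 3^2 · 11.
Divisors of 198: 1, 2, 3, 6, 9, 11, 18, 22, 33, 66, 99, 198.
Compute 187^d (mod 199) for the divisors d until we hit 1:
187^1 ≡ 187 (mod 199)
187^2 ≡ 144 (mod 199)
187^3 ≡ 63 (mod 199)
187^6 ≡ 188 (mod 199)
187^9 ≡ 103 (mod 199)
187^11 ≡ 106 (mod 199)
187^18 ≡ 62 (mod 199)
187^22 ≡ 92 (mod 199)
187^33 ≡ 1 (mod 199) ✓
Hence ord(187) = 33.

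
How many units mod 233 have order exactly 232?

φ(233) = 233 − 1 = 232 = 2^3 · 29.
Since (Z/233Z)^× is cyclic of order 232, the number of elements of order d is φ(d) when d | 232 and 0 otherwise.
232 = 2^3 · 29 divides 232, and φ(232) = 112.

112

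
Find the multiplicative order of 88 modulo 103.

Since 88 ∈ (Z/103Z)^×, its order divides φ(103) = 103 − 1 = 102 = 2 · 3 · 17.
Divisors of 102: 1, 2, 3, 6, 17, 34, 51, 102.
Test each divisor d:
88^1 ≡ 88
88^2 ≡ 19
88^3 ≡ 24
88^6 ≡ 61
88^17 ≡ 57
88^34 ≡ 56
88^51 ≡ 102
88^102 ≡ 1
So ord_103(88) = 102.

102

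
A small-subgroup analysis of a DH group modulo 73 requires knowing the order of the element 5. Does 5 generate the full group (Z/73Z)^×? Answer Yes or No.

Yes

φ(73) = 73 − 1 = 72 = 2^3 · 3^2.
5 is a primitive root mod 73 iff 5^(φ(73)/q) ≢ 1 for every prime q | φ(73), i.e. q ∈ {2, 3}.
5^36 ≡ 72 (mod 73)  [q = 2: ≢ 1 ✓]
5^24 ≡ 8 (mod 73)  [q = 3: ≢ 1 ✓]
Every test exponent gives a nontrivial residue, hence 5 generates the full group.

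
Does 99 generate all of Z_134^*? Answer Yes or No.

Yes

φ(134) = φ(2)·φ(67) = 1·66 = 66 = 2 · 3 · 11.
An element g generates (Z/134Z)^× iff g^(66/q) ≢ 1 (mod 134) for each prime q ∈ {2, 3, 11}.
99^33 ≡ 133 (mod 134)  [q = 2: ≢ 1 ✓]
99^22 ≡ 29 (mod 134)  [q = 3: ≢ 1 ✓]
99^6 ≡ 25 (mod 134)  [q = 11: ≢ 1 ✓]
None equal 1, so ord_134(99) = 66: 99 is a primitive root.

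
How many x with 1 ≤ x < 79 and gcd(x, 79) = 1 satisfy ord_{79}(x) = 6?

φ(79) = 79 − 1 = 78 = 2 · 3 · 13.
In a cyclic group of order 78, there are φ(d) elements of order d for each divisor d of 78, and zero for non-divisors.
6 = 2 · 3 divides 78, and φ(6) = 2.

2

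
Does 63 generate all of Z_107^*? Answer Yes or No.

Yes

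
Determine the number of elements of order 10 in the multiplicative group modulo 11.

4

φ(11) = 11 − 1 = 10 = 2 · 5.
In a cyclic group of order 10, there are φ(d) elements of order d for each divisor d of 10, and zero for non-divisors.
10 = 2 · 5 divides 10, and φ(10) = 4.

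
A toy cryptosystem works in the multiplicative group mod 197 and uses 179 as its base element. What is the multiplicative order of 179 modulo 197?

196

By Lagrange's theorem, ord_197(179) divides φ(197) = 197 − 1 = 196 = 2^2 · 7^2.
Divisors of 196: 1, 2, 4, 7, 14, 28, 49, 98, 196.
Check 179^d mod 197 for each divisor in increasing order:
179^1 ≡ 179 (mod 197)
179^2 ≡ 127 (mod 197)
179^4 ≡ 172 (mod 197)
179^7 ≡ 20 (mod 197)
179^14 ≡ 6 (mod 197)
179^28 ≡ 36 (mod 197)
179^49 ≡ 183 (mod 197)
179^98 ≡ 196 (mod 197)
179^196 ≡ 1 (mod 197) ✓
So ord_197(179) = 196.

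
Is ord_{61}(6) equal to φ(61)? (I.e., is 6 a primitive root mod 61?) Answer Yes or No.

φ(61) = 61 − 1 = 60 = 2^2 · 3 · 5.
An element g generates (Z/61Z)^× iff g^(60/q) ≢ 1 (mod 61) for each prime q ∈ {2, 3, 5}.
6^30 ≡ 60 (mod 61)  [q = 2: ≢ 1 ✓]
6^20 ≡ 47 (mod 61)  [q = 3: ≢ 1 ✓]
6^12 ≡ 20 (mod 61)  [q = 5: ≢ 1 ✓]
All checks pass, so 6 has order 60 and is a primitive root modulo 61.

Yes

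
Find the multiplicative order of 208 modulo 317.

By Lagrange's theorem, ord_317(208) divides φ(317) = 317 − 1 = 316 = 2^2 · 79.
Divisors of 316: 1, 2, 4, 79, 158, 316.
Compute 208^d (mod 317) for the divisors d until we hit 1:
208^1 ≡ 208 (mod 317)
208^2 ≡ 152 (mod 317)
208^4 ≡ 280 (mod 317)
208^79 ≡ 203 (mod 317)
208^158 ≡ 316 (mod 317)
208^316 ≡ 1 (mod 317) ✓
Hence ord(208) = 316.

316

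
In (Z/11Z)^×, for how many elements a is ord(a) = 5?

4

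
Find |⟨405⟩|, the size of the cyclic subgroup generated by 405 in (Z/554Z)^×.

92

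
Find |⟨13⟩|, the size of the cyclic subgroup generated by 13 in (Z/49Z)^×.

14

By Lagrange's theorem, ord_49(13) divides φ(49) = φ(7^2) = 7·(7−1) = 42 = 2 · 3 · 7.
Divisors of 42: 1, 2, 3, 6, 7, 14, 21, 42.
Evaluate successive powers at the divisors of 42:
13^1 ≡ 13
13^2 ≡ 22
13^3 ≡ 41
13^6 ≡ 15
13^7 ≡ 48
13^14 ≡ 1
Hence ord(13) = 14.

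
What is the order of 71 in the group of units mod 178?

By Lagrange's theorem, ord_178(71) divides φ(178) = φ(2)·φ(89) = 1·88 = 88 = 2^3 · 11.
Divisors of 88: 1, 2, 4, 8, 11, 22, 44, 88.
Compute 71^d (mod 178) for the divisors d until we hit 1:
71^1 ≡ 71 (mod 178)
71^2 ≡ 57 (mod 178)
71^4 ≡ 45 (mod 178)
71^8 ≡ 67 (mod 178)
71^11 ≡ 55 (mod 178)
71^22 ≡ 177 (mod 178)
71^44 ≡ 1 (mod 178) ✓
Hence ord(71) = 44.

44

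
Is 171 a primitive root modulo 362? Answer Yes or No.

Yes

φ(362) = φ(2)·φ(181) = 1·180 = 180 = 2^2 · 3^2 · 5.
An element g generates (Z/362Z)^× iff g^(180/q) ≢ 1 (mod 362) for each prime q ∈ {2, 3, 5}.
171^90 ≡ 361 (mod 362)  [q = 2: ≢ 1 ✓]
171^60 ≡ 229 (mod 362)  [q = 3: ≢ 1 ✓]
171^36 ≡ 223 (mod 362)  [q = 5: ≢ 1 ✓]
Every test exponent gives a nontrivial residue, hence 171 generates the full group.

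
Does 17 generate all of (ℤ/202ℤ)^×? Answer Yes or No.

No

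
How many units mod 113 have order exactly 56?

24

φ(113) = 113 − 1 = 112 = 2^4 · 7.
In a cyclic group of order 112, there are φ(d) elements of order d for each divisor d of 112, and zero for non-divisors.
56 = 2^3 · 7 divides 112, and φ(56) = 24.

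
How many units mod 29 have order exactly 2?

1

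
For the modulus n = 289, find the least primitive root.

3

φ(289) = φ(17^2) = 17·(17−1) = 272 = 2^4 · 17.
Test candidates g = 2, 3, … against the prime factors q ∈ {2, 17} of φ(289): g is a generator iff g^(272/q) ≢ 1 for every such q.
g = 2: 2^136 ≡ 1 — hits 1, so not a primitive root.
g = 3: 3^136 ≡ 288; 3^16 ≡ 171 — none is 1, so 3 is a primitive root.
The smallest primitive root modulo 289 is 3.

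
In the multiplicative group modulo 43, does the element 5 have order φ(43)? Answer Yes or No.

Yes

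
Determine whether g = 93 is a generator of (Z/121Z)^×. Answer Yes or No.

φ(121) = φ(11^2) = 11·(11−1) = 110 = 2 · 5 · 11.
It suffices to check that the order of 93 is not a proper divisor of 110: compute 93^(110/q) for q ∈ {2, 5, 11}.
93^55 ≡ 1 (mod 121)  [q = 2: ≡ 1 ✗]
93^22 ≡ 3 (mod 121)  [q = 5: ≢ 1 ✓]
93^10 ≡ 12 (mod 121)  [q = 11: ≢ 1 ✓]
Since 93^55 ≡ 1, the order of 93 divides 55 < 110, so 93 is not a primitive root.

No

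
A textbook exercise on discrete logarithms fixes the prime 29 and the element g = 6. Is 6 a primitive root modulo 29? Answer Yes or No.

No

φ(29) = 29 − 1 = 28 = 2^2 · 7.
Test 6^(28/q) mod 29 for each prime factor q of 28:
6^14 ≡ 1 (mod 29)  [q = 2: ≡ 1 ✗]
6^4 ≡ 20 (mod 29)  [q = 7: ≢ 1 ✓]
Since 6^14 ≡ 1, the order of 6 divides 14 < 28, so 6 is not a primitive root.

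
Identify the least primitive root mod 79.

φ(79) = 79 − 1 = 78 = 2 · 3 · 13.
g is a primitive root iff g^(78/q) ≢ 1 (mod 79) for each prime q ∈ {2, 3, 13}.
g = 2: 2^39 ≡ 1 — hits 1, so not a primitive root.
g = 3: 3^39 ≡ 78; 3^26 ≡ 23; 3^6 ≡ 18 — none is 1, so 3 is a primitive root.
Hence the least primitive root of 79 is 3.

3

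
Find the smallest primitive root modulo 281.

3

φ(281) = 281 − 1 = 280 = 2^3 · 5 · 7.
g is a primitive root iff g^(280/q) ≢ 1 (mod 281) for each prime q ∈ {2, 5, 7}.
g = 2: 2^140 ≡ 1 — hits 1, so not a primitive root.
g = 3: 3^140 ≡ 280; 3^56 ≡ 86; 3^40 ≡ 249 — none is 1, so 3 is a primitive root.
So 3 is the smallest generator of (Z/281Z)^×.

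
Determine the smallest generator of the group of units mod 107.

φ(107) = 107 − 1 = 106 = 2 · 53.
g is a primitive root iff g^(106/q) ≢ 1 (mod 107) for each prime q ∈ {2, 53}.
g = 2: 2^53 ≡ 106; 2^2 ≡ 4 — none is 1, so 2 is a primitive root.
So 2 is the smallest generator of (Z/107Z)^×.

2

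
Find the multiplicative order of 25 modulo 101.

25

ord(25) | φ(101) = 101 − 1 = 100 = 2^2 · 5^2.
Divisors of 100: 1, 2, 4, 5, 10, 20, 25, 50, 100.
Check 25^d mod 101 for each divisor in increasing order:
25^1 ≡ 25 (mod 101)
25^2 ≡ 19 (mod 101)
25^4 ≡ 58 (mod 101)
25^5 ≡ 36 (mod 101)
25^10 ≡ 84 (mod 101)
25^20 ≡ 87 (mod 101)
25^25 ≡ 1 (mod 101) ✓
Therefore the multiplicative order of 25 modulo 101 is 25.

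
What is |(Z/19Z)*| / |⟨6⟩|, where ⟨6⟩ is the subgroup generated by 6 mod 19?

ord(6) | φ(19) = 19 − 1 = 18 = 2 · 3^2.
Divisors of 18: 1, 2, 3, 6, 9, 18.
Evaluate successive powers at the divisors of 18:
6^1 ≡ 6
6^2 ≡ 17
6^3 ≡ 7
6^6 ≡ 11
6^9 ≡ 1
Thus |⟨6⟩| = ord(6) = 9.
The index is φ(19) / ord(6) = 18 / 9 = 2.

2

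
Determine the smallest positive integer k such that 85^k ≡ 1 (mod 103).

Since 85 ∈ (Z/103Z)^×, its order divides φ(103) = 103 − 1 = 102 = 2 · 3 · 17.
Divisors of 102: 1, 2, 3, 6, 17, 34, 51, 102.
Evaluate successive powers at the divisors of 102:
85^1 ≡ 85 (mod 103)
85^2 ≡ 15 (mod 103)
85^3 ≡ 39 (mod 103)
85^6 ≡ 79 (mod 103)
85^17 ≡ 47 (mod 103)
85^34 ≡ 46 (mod 103)
85^51 ≡ 102 (mod 103)
85^102 ≡ 1 (mod 103) ✓
So ord_103(85) = 102.

102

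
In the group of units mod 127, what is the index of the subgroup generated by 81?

2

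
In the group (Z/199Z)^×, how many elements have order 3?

φ(199) = 199 − 1 = 198 = 2 · 3^2 · 11.
Since (Z/199Z)^× is cyclic of order 198, the number of elements of order d is φ(d) when d | 198 and 0 otherwise.
3 | 198, and φ(3) = 3 − 1 = 2.

2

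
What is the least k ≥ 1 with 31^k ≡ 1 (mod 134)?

Since 31 ∈ (Z/134Z)^×, its order divides φ(134) = φ(2)·φ(67) = 1·66 = 66 = 2 · 3 · 11.
Divisors of 66: 1, 2, 3, 6, 11, 22, 33, 66.
Evaluate successive powers at the divisors of 66:
31^1 ≡ 31 (mod 134)
31^2 ≡ 23 (mod 134)
31^3 ≡ 43 (mod 134)
31^6 ≡ 107 (mod 134)
31^11 ≡ 97 (mod 134)
31^22 ≡ 29 (mod 134)
31^33 ≡ 133 (mod 134)
31^66 ≡ 1 (mod 134) ✓
So ord_134(31) = 66.

66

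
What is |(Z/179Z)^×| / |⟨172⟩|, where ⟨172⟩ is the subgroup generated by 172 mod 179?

By Lagrange's theorem, ord_179(172) divides φ(179) = 179 − 1 = 178 = 2 · 89.
Divisors of 178: 1, 2, 89, 178.
Compute 172^d (mod 179) for the divisors d until we hit 1:
172^1 ≡ 172 (mod 179)
172^2 ≡ 49 (mod 179)
172^89 ≡ 1 (mod 179) ✓
The order of 172 is 89, so the subgroup it generates has 89 elements.
Index = |(Z/179Z)^×| / |⟨172⟩| = 178 / 89 = 2.

2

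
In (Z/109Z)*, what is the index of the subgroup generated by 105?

12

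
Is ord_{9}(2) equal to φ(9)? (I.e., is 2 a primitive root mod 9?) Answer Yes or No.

Yes

φ(9) = φ(3^2) = 3·(3−1) = 6 = 2 · 3.
2 is a primitive root mod 9 iff 2^(φ(9)/q) ≢ 1 for every prime q | φ(9), i.e. q ∈ {2, 3}.
2^3 ≡ 8 (mod 9)  [q = 2: ≢ 1 ✓]
2^2 ≡ 4 (mod 9)  [q = 3: ≢ 1 ✓]
None equal 1, so ord_9(2) = 6: 2 is a primitive root.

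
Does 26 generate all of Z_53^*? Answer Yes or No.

Yes

φ(53) = 53 − 1 = 52 = 2^2 · 13.
An element g generates (Z/53Z)^× iff g^(52/q) ≢ 1 (mod 53) for each prime q ∈ {2, 13}.
26^26 ≡ 52 (mod 53)  [q = 2: ≢ 1 ✓]
26^4 ≡ 10 (mod 53)  [q = 13: ≢ 1 ✓]
Every test exponent gives a nontrivial residue, hence 26 generates the full group.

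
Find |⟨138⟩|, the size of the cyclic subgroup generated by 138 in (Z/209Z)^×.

90

The order of 138 must divide φ(209) = φ(11·19) = (11−1)·(19−1) = 10·18 = 180 = 2^2 · 3^2 · 5.
Divisors of 180: 1, 2, 3, 4, 5, 6, 9, 10, 12, 15, 18, 20, 30, 36, 45, 60, 90, 180.
Evaluate successive powers at the divisors of 180:
138^1 ≡ 138 (mod 209)
138^2 ≡ 25 (mod 209)
138^3 ≡ 106 (mod 209)
138^4 ≡ 207 (mod 209)
138^5 ≡ 142 (mod 209)
138^6 ≡ 159 (mod 209)
138^9 ≡ 134 (mod 209)
138^10 ≡ 100 (mod 209)
138^12 ≡ 201 (mod 209)
138^15 ≡ 197 (mod 209)
138^18 ≡ 191 (mod 209)
138^20 ≡ 177 (mod 209)
138^30 ≡ 144 (mod 209)
138^36 ≡ 115 (mod 209)
138^45 ≡ 153 (mod 209)
138^60 ≡ 45 (mod 209)
138^90 ≡ 1 (mod 209) ✓
Hence ord(138) = 90.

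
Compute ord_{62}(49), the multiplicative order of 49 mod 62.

15

Since 49 ∈ (Z/62Z)^×, its order divides φ(62) = φ(2)·φ(31) = 1·30 = 30 = 2 · 3 · 5.
Divisors of 30: 1, 2, 3, 5, 6, 10, 15, 30.
Compute 49^d (mod 62) for the divisors d until we hit 1:
49^1 ≡ 49 (mod 62)
49^2 ≡ 45 (mod 62)
49^3 ≡ 35 (mod 62)
49^5 ≡ 25 (mod 62)
49^6 ≡ 47 (mod 62)
49^10 ≡ 5 (mod 62)
49^15 ≡ 1 (mod 62) ✓
Hence ord(49) = 15.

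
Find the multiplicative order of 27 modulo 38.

ord(27) | φ(38) = φ(2)·φ(19) = 1·18 = 18 = 2 · 3^2.
Divisors of 18: 1, 2, 3, 6, 9, 18.
Compute 27^d (mod 38) for the divisors d until we hit 1:
27^1 ≡ 27 (mod 38)
27^2 ≡ 7 (mod 38)
27^3 ≡ 37 (mod 38)
27^6 ≡ 1 (mod 38) ✓
The smallest such exponent is 6, so the order of 27 is 6.

6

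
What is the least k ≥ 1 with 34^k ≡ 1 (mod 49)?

14

ord(34) | φ(49) = φ(7^2) = 7·(7−1) = 42 = 2 · 3 · 7.
Divisors of 42: 1, 2, 3, 6, 7, 14, 21, 42.
Compute 34^d (mod 49) for the divisors d until we hit 1:
34^1 ≡ 34 (mod 49)
34^2 ≡ 29 (mod 49)
34^3 ≡ 6 (mod 49)
34^6 ≡ 36 (mod 49)
34^7 ≡ 48 (mod 49)
34^14 ≡ 1 (mod 49) ✓
Therefore the multiplicative order of 34 modulo 49 is 14.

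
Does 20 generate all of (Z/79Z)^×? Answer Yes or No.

No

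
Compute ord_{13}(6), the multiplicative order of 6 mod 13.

12

By Lagrange's theorem, ord_13(6) divides φ(13) = 13 − 1 = 12 = 2^2 · 3.
Divisors of 12: 1, 2, 3, 4, 6, 12.
Check 6^d mod 13 for each divisor in increasing order:
6^1 ≡ 6 (mod 13)
6^2 ≡ 10 (mod 13)
6^3 ≡ 8 (mod 13)
6^4 ≡ 9 (mod 13)
6^6 ≡ 12 (mod 13)
6^12 ≡ 1 (mod 13) ✓
Therefore the multiplicative order of 6 modulo 13 is 12.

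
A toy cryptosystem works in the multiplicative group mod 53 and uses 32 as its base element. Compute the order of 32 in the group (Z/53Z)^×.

52

By Lagrange's theorem, ord_53(32) divides φ(53) = 53 − 1 = 52 = 2^2 · 13.
Divisors of 52: 1, 2, 4, 13, 26, 52.
Evaluate successive powers at the divisors of 52:
32^1 ≡ 32 (mod 53)
32^2 ≡ 17 (mod 53)
32^4 ≡ 24 (mod 53)
32^13 ≡ 30 (mod 53)
32^26 ≡ 52 (mod 53)
32^52 ≡ 1 (mod 53) ✓
Therefore the multiplicative order of 32 modulo 53 is 52.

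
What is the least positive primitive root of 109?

φ(109) = 109 − 1 = 108 = 2^2 · 3^3.
Test candidates g = 2, 3, … against the prime factors q ∈ {2, 3} of φ(109): g is a generator iff g^(108/q) ≢ 1 for every such q.
g = 2: 2^54 ≡ 108; 2^36 ≡ 1 — hits 1, so not a primitive root.
g = 3: 3^54 ≡ 1 — hits 1, so not a primitive root.
g = 4: 4^54 ≡ 1 — hits 1, so not a primitive root.
g = 5: 5^54 ≡ 1 — hits 1, so not a primitive root.
g = 6: 6^54 ≡ 108; 6^36 ≡ 63 — none is 1, so 6 is a primitive root.
So 6 is the smallest generator of (Z/109Z)^×.

6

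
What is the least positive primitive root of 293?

2

φ(293) = 293 − 1 = 292 = 2^2 · 73.
g is a primitive root iff g^(292/q) ≢ 1 (mod 293) for each prime q ∈ {2, 73}.
g = 2: 2^146 ≡ 292; 2^4 ≡ 16 — none is 1, so 2 is a primitive root.
The smallest primitive root modulo 293 is 2.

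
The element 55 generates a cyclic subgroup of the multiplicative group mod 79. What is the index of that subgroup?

By Lagrange's theorem, ord_79(55) divides φ(79) = 79 − 1 = 78 = 2 · 3 · 13.
Divisors of 78: 1, 2, 3, 6, 13, 26, 39, 78.
Evaluate successive powers at the divisors of 78:
55^1 ≡ 55
55^2 ≡ 23
55^3 ≡ 1
Thus |⟨55⟩| = ord(55) = 3.
Index = |(Z/79Z)^×| / |⟨55⟩| = 78 / 3 = 26.

26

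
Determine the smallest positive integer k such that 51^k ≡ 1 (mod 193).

192

Since 51 ∈ (Z/193Z)^×, its order divides φ(193) = 193 − 1 = 192 = 2^6 · 3.
Divisors of 192: 1, 2, 3, 4, 6, 8, 12, 16, 24, 32, 48, 64, 96, 192.
Compute 51^d (mod 193) for the divisors d until we hit 1:
51^1 ≡ 51 (mod 193)
51^2 ≡ 92 (mod 193)
51^3 ≡ 60 (mod 193)
51^4 ≡ 165 (mod 193)
51^6 ≡ 126 (mod 193)
51^8 ≡ 12 (mod 193)
51^12 ≡ 50 (mod 193)
51^16 ≡ 144 (mod 193)
51^24 ≡ 184 (mod 193)
51^32 ≡ 85 (mod 193)
51^48 ≡ 81 (mod 193)
51^64 ≡ 84 (mod 193)
51^96 ≡ 192 (mod 193)
51^192 ≡ 1 (mod 193) ✓
Therefore the multiplicative order of 51 modulo 193 is 192.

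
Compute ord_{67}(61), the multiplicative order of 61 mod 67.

66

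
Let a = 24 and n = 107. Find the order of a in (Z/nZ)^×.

106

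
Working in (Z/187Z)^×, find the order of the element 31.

80

ord(31) | φ(187) = φ(11·17) = (11−1)·(17−1) = 10·16 = 160 = 2^5 · 5.
Divisors of 160: 1, 2, 4, 5, 8, 10, 16, 20, 32, 40, 80, 160.
Test each divisor d:
31^1 ≡ 31 (mod 187)
31^2 ≡ 26 (mod 187)
31^4 ≡ 115 (mod 187)
31^5 ≡ 12 (mod 187)
31^8 ≡ 135 (mod 187)
31^10 ≡ 144 (mod 187)
31^16 ≡ 86 (mod 187)
31^20 ≡ 166 (mod 187)
31^32 ≡ 103 (mod 187)
31^40 ≡ 67 (mod 187)
31^80 ≡ 1 (mod 187) ✓
Therefore the multiplicative order of 31 modulo 187 is 80.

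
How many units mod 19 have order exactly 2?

1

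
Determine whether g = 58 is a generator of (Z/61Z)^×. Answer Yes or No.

No

φ(61) = 61 − 1 = 60 = 2^2 · 3 · 5.
Test 58^(60/q) mod 61 for each prime factor q of 60:
58^30 ≡ 1 (mod 61)  [q = 2: ≡ 1 ✗]
58^20 ≡ 1 (mod 61)  [q = 3: ≡ 1 ✗]
58^12 ≡ 9 (mod 61)  [q = 5: ≢ 1 ✓]
The check at q = 2 fails, so 58 generates a proper subgroup.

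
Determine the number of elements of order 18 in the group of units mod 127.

φ(127) = 127 − 1 = 126 = 2 · 3^2 · 7.
Since (Z/127Z)^× is cyclic of order 126, the number of elements of order d is φ(d) when d | 126 and 0 otherwise.
18 = 2 · 3^2 divides 126, and φ(18) = 6.

6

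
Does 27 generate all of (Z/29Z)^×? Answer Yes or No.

Yes

φ(29) = 29 − 1 = 28 = 2^2 · 7.
An element g generates (Z/29Z)^× iff g^(28/q) ≢ 1 (mod 29) for each prime q ∈ {2, 7}.
27^14 ≡ 28 (mod 29)  [q = 2: ≢ 1 ✓]
27^4 ≡ 16 (mod 29)  [q = 7: ≢ 1 ✓]
All checks pass, so 27 has order 28 and is a primitive root modulo 29.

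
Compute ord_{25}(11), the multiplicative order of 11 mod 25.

5

Since 11 ∈ (Z/25Z)^×, its order divides φ(25) = φ(5^2) = 5·(5−1) = 20 = 2^2 · 5.
Divisors of 20: 1, 2, 4, 5, 10, 20.
Evaluate successive powers at the divisors of 20:
11^1 ≡ 11 (mod 25)
11^2 ≡ 21 (mod 25)
11^4 ≡ 16 (mod 25)
11^5 ≡ 1 (mod 25) ✓
Hence ord(11) = 5.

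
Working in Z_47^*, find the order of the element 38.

Since 38 ∈ (Z/47Z)^×, its order divides φ(47) = 47 − 1 = 46 = 2 · 23.
Divisors of 46: 1, 2, 23, 46.
Compute 38^d (mod 47) for the divisors d until we hit 1:
38^1 ≡ 38
38^2 ≡ 34
38^23 ≡ 46
38^46 ≡ 1
So ord_47(38) = 46.

46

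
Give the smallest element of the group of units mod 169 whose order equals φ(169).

φ(169) = φ(13^2) = 13·(13−1) = 156 = 2^2 · 3 · 13.
g is a primitive root iff g^(156/q) ≢ 1 (mod 169) for each prime q ∈ {2, 3, 13}.
g = 2: 2^78 ≡ 168; 2^52 ≡ 146; 2^12 ≡ 40 — none is 1, so 2 is a primitive root.
Hence the least primitive root of 169 is 2.

2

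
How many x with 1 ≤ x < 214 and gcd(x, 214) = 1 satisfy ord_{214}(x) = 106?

52

φ(214) = φ(2)·φ(107) = 1·106 = 106 = 2 · 53.
(Z/214Z)^× is cyclic (|G| = 106); a cyclic group of order m has exactly φ(d) elements of each order d | m, and none otherwise.
106 = 2 · 53 divides 106, and φ(106) = 52.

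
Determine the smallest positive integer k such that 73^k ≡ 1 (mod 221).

16

The order of 73 must divide φ(221) = φ(13·17) = (13−1)·(17−1) = 12·16 = 192 = 2^6 · 3.
Divisors of 192: 1, 2, 3, 4, 6, 8, 12, 16, 24, 32, 48, 64, 96, 192.
Compute 73^d (mod 221) for the divisors d until we hit 1:
73^1 ≡ 73 (mod 221)
73^2 ≡ 25 (mod 221)
73^3 ≡ 57 (mod 221)
73^4 ≡ 183 (mod 221)
73^6 ≡ 155 (mod 221)
73^8 ≡ 118 (mod 221)
73^12 ≡ 157 (mod 221)
73^16 ≡ 1 (mod 221) ✓
Hence ord(73) = 16.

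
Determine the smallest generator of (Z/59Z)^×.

2

φ(59) = 59 − 1 = 58 = 2 · 29.
g is a primitive root iff g^(58/q) ≢ 1 (mod 59) for each prime q ∈ {2, 29}.
g = 2: 2^29 ≡ 58; 2^2 ≡ 4 — none is 1, so 2 is a primitive root.
The smallest primitive root modulo 59 is 2.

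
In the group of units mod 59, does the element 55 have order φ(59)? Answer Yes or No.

φ(59) = 59 − 1 = 58 = 2 · 29.
An element g generates (Z/59Z)^× iff g^(58/q) ≢ 1 (mod 59) for each prime q ∈ {2, 29}.
55^29 ≡ 58 (mod 59)  [q = 2: ≢ 1 ✓]
55^2 ≡ 16 (mod 59)  [q = 29: ≢ 1 ✓]
Every test exponent gives a nontrivial residue, hence 55 generates the full group.

Yes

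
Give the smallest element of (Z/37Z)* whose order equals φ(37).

2

φ(37) = 37 − 1 = 36 = 2^2 · 3^2.
g is a primitive root iff g^(36/q) ≢ 1 (mod 37) for each prime q ∈ {2, 3}.
g = 2: 2^18 ≡ 36; 2^12 ≡ 26 — none is 1, so 2 is a primitive root.
The smallest primitive root modulo 37 is 2.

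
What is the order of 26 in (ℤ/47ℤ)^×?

By Lagrange's theorem, ord_47(26) divides φ(47) = 47 − 1 = 46 = 2 · 23.
Divisors of 46: 1, 2, 23, 46.
Check 26^d mod 47 for each divisor in increasing order:
26^1 ≡ 26
26^2 ≡ 18
26^23 ≡ 46
26^46 ≡ 1
Hence ord(26) = 46.

46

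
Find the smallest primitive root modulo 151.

φ(151) = 151 − 1 = 150 = 2 · 3 · 5^2.
Test candidates g = 2, 3, … against the prime factors q ∈ {2, 3, 5} of φ(151): g is a generator iff g^(150/q) ≢ 1 for every such q.
g = 2: 2^75 ≡ 1 — hits 1, so not a primitive root.
g = 3: 3^75 ≡ 150; 3^50 ≡ 1 — hits 1, so not a primitive root.
g = 4: 4^75 ≡ 1 — hits 1, so not a primitive root.
g = 5: 5^75 ≡ 1 — hits 1, so not a primitive root.
g = 6: 6^75 ≡ 150; 6^50 ≡ 32; 6^30 ≡ 59 — none is 1, so 6 is a primitive root.
The smallest primitive root modulo 151 is 6.

6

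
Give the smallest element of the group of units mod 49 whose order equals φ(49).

3

φ(49) = φ(7^2) = 7·(7−1) = 42 = 2 · 3 · 7.
Test candidates g = 2, 3, … against the prime factors q ∈ {2, 3, 7} of φ(49): g is a generator iff g^(42/q) ≢ 1 for every such q.
g = 2: 2^21 ≡ 1 — hits 1, so not a primitive root.
g = 3: 3^21 ≡ 48; 3^14 ≡ 30; 3^6 ≡ 43 — none is 1, so 3 is a primitive root.
The smallest primitive root modulo 49 is 3.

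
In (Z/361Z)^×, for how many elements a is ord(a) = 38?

18

φ(361) = φ(19^2) = 19·(19−1) = 342 = 2 · 3^2 · 19.
Since (Z/361Z)^× is cyclic of order 342, the number of elements of order d is φ(d) when d | 342 and 0 otherwise.
38 = 2 · 19 divides 342, and φ(38) = 18.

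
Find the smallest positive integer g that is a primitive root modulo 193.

φ(193) = 193 − 1 = 192 = 2^6 · 3.
Test candidates g = 2, 3, … against the prime factors q ∈ {2, 3} of φ(193): g is a generator iff g^(192/q) ≢ 1 for every such q.
g = 2: 2^96 ≡ 1 — hits 1, so not a primitive root.
g = 3: 3^96 ≡ 1 — hits 1, so not a primitive root.
g = 4: 4^96 ≡ 1 — hits 1, so not a primitive root.
g = 5: 5^96 ≡ 192; 5^64 ≡ 84 — none is 1, so 5 is a primitive root.
The smallest primitive root modulo 193 is 5.

5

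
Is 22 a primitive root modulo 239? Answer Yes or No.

φ(239) = 239 − 1 = 238 = 2 · 7 · 17.
Test 22^(238/q) mod 239 for each prime factor q of 238:
22^119 ≡ 1 (mod 239)  [q = 2: ≡ 1 ✗]
22^34 ≡ 1 (mod 239)  [q = 7: ≡ 1 ✗]
22^14 ≡ 67 (mod 239)  [q = 17: ≢ 1 ✓]
Since 22^119 ≡ 1, the order of 22 divides 119 < 238, so 22 is not a primitive root.

No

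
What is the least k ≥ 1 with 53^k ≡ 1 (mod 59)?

29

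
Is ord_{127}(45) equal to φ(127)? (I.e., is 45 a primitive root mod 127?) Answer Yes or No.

Yes

φ(127) = 127 − 1 = 126 = 2 · 3^2 · 7.
An element g generates (Z/127Z)^× iff g^(126/q) ≢ 1 (mod 127) for each prime q ∈ {2, 3, 7}.
45^63 ≡ 126 (mod 127)  [q = 2: ≢ 1 ✓]
45^42 ≡ 19 (mod 127)  [q = 3: ≢ 1 ✓]
45^18 ≡ 8 (mod 127)  [q = 7: ≢ 1 ✓]
All checks pass, so 45 has order 126 and is a primitive root modulo 127.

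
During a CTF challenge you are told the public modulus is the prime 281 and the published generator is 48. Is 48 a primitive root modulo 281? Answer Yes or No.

Yes

φ(281) = 281 − 1 = 280 = 2^3 · 5 · 7.
An element g generates (Z/281Z)^× iff g^(280/q) ≢ 1 (mod 281) for each prime q ∈ {2, 5, 7}.
48^140 ≡ 280 (mod 281)  [q = 2: ≢ 1 ✓]
48^56 ≡ 90 (mod 281)  [q = 5: ≢ 1 ✓]
48^40 ≡ 59 (mod 281)  [q = 7: ≢ 1 ✓]
None equal 1, so ord_281(48) = 280: 48 is a primitive root.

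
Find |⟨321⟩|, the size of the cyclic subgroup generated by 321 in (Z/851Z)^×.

18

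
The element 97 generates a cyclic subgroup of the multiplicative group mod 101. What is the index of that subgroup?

4

By Lagrange's theorem, ord_101(97) divides φ(101) = 101 − 1 = 100 = 2^2 · 5^2.
Divisors of 100: 1, 2, 4, 5, 10, 20, 25, 50, 100.
Evaluate successive powers at the divisors of 100:
97^1 ≡ 97
97^2 ≡ 16
97^4 ≡ 54
97^5 ≡ 87
97^10 ≡ 95
97^20 ≡ 36
97^25 ≡ 1
Thus |⟨97⟩| = ord(97) = 25.
The index is φ(101) / ord(97) = 100 / 25 = 4.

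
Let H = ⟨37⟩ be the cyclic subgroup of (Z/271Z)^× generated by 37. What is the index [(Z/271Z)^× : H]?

By Lagrange's theorem, ord_271(37) divides φ(271) = 271 − 1 = 270 = 2 · 3^3 · 5.
Divisors of 270: 1, 2, 3, 5, 6, 9, 10, 15, 18, 27, 30, 45, 54, 90, 135, 270.
Compute 37^d (mod 271) for the divisors d until we hit 1:
37^1 ≡ 37
37^2 ≡ 14
37^3 ≡ 247
37^5 ≡ 206
37^6 ≡ 34
37^9 ≡ 268
37^10 ≡ 160
37^15 ≡ 169
37^18 ≡ 9
37^27 ≡ 244
37^30 ≡ 106
37^45 ≡ 28
37^54 ≡ 187
37^90 ≡ 242
37^135 ≡ 1
The order of 37 is 135, so the subgroup it generates has 135 elements.
Index = |(Z/271Z)^×| / |⟨37⟩| = 270 / 135 = 2.

2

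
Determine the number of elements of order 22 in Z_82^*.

φ(82) = φ(2)·φ(41) = 1·40 = 40 = 2^3 · 5.
(Z/82Z)^× is cyclic (|G| = 40); a cyclic group of order m has exactly φ(d) elements of each order d | m, and none otherwise.
22 does not divide 40, so no element of (Z/82Z)^× has order 22.

0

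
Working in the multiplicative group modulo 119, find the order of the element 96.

The order of 96 must divide φ(119) = φ(7·17) = (7−1)·(17−1) = 6·16 = 96 = 2^5 · 3.
Divisors of 96: 1, 2, 3, 4, 6, 8, 12, 16, 24, 32, 48, 96.
Compute 96^d (mod 119) for the divisors d until we hit 1:
96^1 ≡ 96
96^2 ≡ 53
96^3 ≡ 90
96^4 ≡ 72
96^6 ≡ 8
96^8 ≡ 67
96^12 ≡ 64
96^16 ≡ 86
96^24 ≡ 50
96^32 ≡ 18
96^48 ≡ 1
The smallest such exponent is 48, so the order of 96 is 48.

48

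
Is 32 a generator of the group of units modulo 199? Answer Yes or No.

No

φ(199) = 199 − 1 = 198 = 2 · 3^2 · 11.
It suffices to check that the order of 32 is not a proper divisor of 198: compute 32^(198/q) for q ∈ {2, 3, 11}.
32^99 ≡ 1 (mod 199)  [q = 2: ≡ 1 ✗]
32^66 ≡ 92 (mod 199)  [q = 3: ≢ 1 ✓]
32^18 ≡ 103 (mod 199)  [q = 11: ≢ 1 ✓]
32^99 ≡ 1 shows ord(32) | 99, strictly less than φ(199); not a primitive root.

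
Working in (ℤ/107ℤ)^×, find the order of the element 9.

53

Since 9 ∈ (Z/107Z)^×, its order divides φ(107) = 107 − 1 = 106 = 2 · 53.
Divisors of 106: 1, 2, 53, 106.
Evaluate successive powers at the divisors of 106:
9^1 ≡ 9 (mod 107)
9^2 ≡ 81 (mod 107)
9^53 ≡ 1 (mod 107) ✓
Hence ord(9) = 53.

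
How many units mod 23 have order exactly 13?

0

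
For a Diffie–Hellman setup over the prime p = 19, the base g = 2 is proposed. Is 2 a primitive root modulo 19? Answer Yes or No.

Yes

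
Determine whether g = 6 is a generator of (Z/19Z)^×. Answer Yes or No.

No

φ(19) = 19 − 1 = 18 = 2 · 3^2.
It suffices to check that the order of 6 is not a proper divisor of 18: compute 6^(18/q) for q ∈ {2, 3}.
6^9 ≡ 1 (mod 19)  [q = 2: ≡ 1 ✗]
6^6 ≡ 11 (mod 19)  [q = 3: ≢ 1 ✓]
6^9 ≡ 1 shows ord(6) | 9, strictly less than φ(19); not a primitive root.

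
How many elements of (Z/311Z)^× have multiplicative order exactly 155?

φ(311) = 311 − 1 = 310 = 2 · 5 · 31.
In a cyclic group of order 310, there are φ(d) elements of order d for each divisor d of 310, and zero for non-divisors.
155 = 5 · 31 divides 310, and φ(155) = 120.

120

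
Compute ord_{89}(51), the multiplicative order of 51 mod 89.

88

ord(51) | φ(89) = 89 − 1 = 88 = 2^3 · 11.
Divisors of 88: 1, 2, 4, 8, 11, 22, 44, 88.
Check 51^d mod 89 for each divisor in increasing order:
51^1 ≡ 51 (mod 89)
51^2 ≡ 20 (mod 89)
51^4 ≡ 44 (mod 89)
51^8 ≡ 67 (mod 89)
51^11 ≡ 77 (mod 89)
51^22 ≡ 55 (mod 89)
51^44 ≡ 88 (mod 89)
51^88 ≡ 1 (mod 89) ✓
Therefore the multiplicative order of 51 modulo 89 is 88.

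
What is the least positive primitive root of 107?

φ(107) = 107 − 1 = 106 = 2 · 53.
g is a primitive root iff g^(106/q) ≢ 1 (mod 107) for each prime q ∈ {2, 53}.
g = 2: 2^53 ≡ 106; 2^2 ≡ 4 — none is 1, so 2 is a primitive root.
So 2 is the smallest generator of (Z/107Z)^×.

2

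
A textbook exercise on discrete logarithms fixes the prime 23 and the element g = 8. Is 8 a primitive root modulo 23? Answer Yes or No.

No

φ(23) = 23 − 1 = 22 = 2 · 11.
An element g generates (Z/23Z)^× iff g^(22/q) ≢ 1 (mod 23) for each prime q ∈ {2, 11}.
8^11 ≡ 1 (mod 23)  [q = 2: ≡ 1 ✗]
8^2 ≡ 18 (mod 23)  [q = 11: ≢ 1 ✓]
Since 8^11 ≡ 1, the order of 8 divides 11 < 22, so 8 is not a primitive root.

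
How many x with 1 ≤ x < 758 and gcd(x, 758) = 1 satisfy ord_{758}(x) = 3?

2

φ(758) = φ(2)·φ(379) = 1·378 = 378 = 2 · 3^3 · 7.
In a cyclic group of order 378, there are φ(d) elements of order d for each divisor d of 378, and zero for non-divisors.
3 | 378, and φ(3) = 3 − 1 = 2.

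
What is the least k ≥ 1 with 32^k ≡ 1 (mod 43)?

14

The order of 32 must divide φ(43) = 43 − 1 = 42 = 2 · 3 · 7.
Divisors of 42: 1, 2, 3, 6, 7, 14, 21, 42.
Evaluate successive powers at the divisors of 42:
32^1 ≡ 32
32^2 ≡ 35
32^3 ≡ 2
32^6 ≡ 4
32^7 ≡ 42
32^14 ≡ 1
So ord_43(32) = 14.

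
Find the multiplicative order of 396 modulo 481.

12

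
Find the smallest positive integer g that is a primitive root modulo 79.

φ(79) = 79 − 1 = 78 = 2 · 3 · 13.
g is a primitive root iff g^(78/q) ≢ 1 (mod 79) for each prime q ∈ {2, 3, 13}.
g = 2: 2^39 ≡ 1 — hits 1, so not a primitive root.
g = 3: 3^39 ≡ 78; 3^26 ≡ 23; 3^6 ≡ 18 — none is 1, so 3 is a primitive root.
So 3 is the smallest generator of (Z/79Z)^×.

3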